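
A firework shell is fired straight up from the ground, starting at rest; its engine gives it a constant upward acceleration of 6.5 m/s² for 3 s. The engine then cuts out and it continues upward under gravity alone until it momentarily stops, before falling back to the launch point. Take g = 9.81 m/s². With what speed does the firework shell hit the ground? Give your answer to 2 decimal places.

30.89 m/s

Phase 1 (powered ascent): v₀ = 0 m/s, a = 6.5 m/s².
v = v₀ + at = 0 + (6.5)(3) = 19.5 m/s
Δx = v₀t + ½at² = 0·3 + 0.5·6.5·3² = 29.2 m

Phase 2 (coasting upward): v₀ = 19.5 m/s, a = -9.81 m/s².
v = v₀ + at → t = (0 − 19.5) / -9.81 = 1.99 s
v² = v₀² + 2aΔx → Δx = (0² − 19.5²)/(2·-9.81) = 19.4 m

Phase 3 (free fall): v₀ = 0 m/s, a = -9.81 m/s².
Falls 48.6 m from rest: t = √(2·48.6/9.81) = 3.15 s; v = g·t = 30.9 m/s.
Impact speed = 30.9 m/s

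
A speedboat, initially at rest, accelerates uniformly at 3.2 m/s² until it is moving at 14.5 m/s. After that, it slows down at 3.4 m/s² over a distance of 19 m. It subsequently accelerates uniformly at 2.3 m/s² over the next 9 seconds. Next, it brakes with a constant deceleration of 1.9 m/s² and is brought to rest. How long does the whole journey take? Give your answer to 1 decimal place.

Phase 1 (accelerating): v₀ = 0 m/s, a = 3.2 m/s².
v = v₀ + at → t = (14.5 − 0) / 3.2 = 4.53 s
v² = v₀² + 2aΔx → Δx = (14.5² − 0²)/(2·3.2) = 32.9 m

Phase 2 (decelerating): v₀ = 14.5 m/s, a = -3.4 m/s².
v² = v₀² + 2aΔx = 14.5² + 2·-3.4·19 = 81.1 → v = 9.00 m/s
t = (v − v₀)/a = (9.00 − 14.5)/-3.4 = 1.62 s

Phase 3 (accelerating): v₀ = 9.00 m/s, a = 2.3 m/s².
v = v₀ + at = 9.00 + (2.3)(9) = 29.7 m/s
Δx = v₀t + ½at² = 9.00·9 + 0.5·2.3·9² = 174 m

Phase 4 (decelerating): v₀ = 29.7 m/s, a = -1.9 m/s².
v = v₀ + at → t = (0 − 29.7) / -1.9 = 15.6 s
v² = v₀² + 2aΔx → Δx = (0² − 29.7²)/(2·-1.9) = 232 m
Total time = 4.53 + 1.62 + 9.00 + 15.6 = 30.8 s

30.8 s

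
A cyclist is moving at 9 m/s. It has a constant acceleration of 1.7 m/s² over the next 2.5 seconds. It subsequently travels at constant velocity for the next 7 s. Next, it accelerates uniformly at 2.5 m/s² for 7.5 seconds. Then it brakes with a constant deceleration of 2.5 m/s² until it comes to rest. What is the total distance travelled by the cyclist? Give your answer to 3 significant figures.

Phase 1 (accelerating): v₀ = 9.00 m/s, a = 1.7 m/s².
v = v₀ + at = 9.00 + (1.7)(2.5) = 13.2 m/s
Δx = v₀t + ½at² = 9.00·2.5 + 0.5·1.7·2.5² = 27.8 m

Phase 2 (constant speed): v₀ = 13.2 m/s, a = 0 m/s².
v = v₀ + at = 13.2 + (0)(7) = 13.2 m/s
Δx = v₀t + ½at² = 13.2·7 + 0.5·0·7² = 92.8 m

Phase 3 (accelerating): v₀ = 13.2 m/s, a = 2.5 m/s².
v = v₀ + at = 13.2 + (2.5)(7.5) = 32.0 m/s
Δx = v₀t + ½at² = 13.2·7.5 + 0.5·2.5·7.5² = 170 m

Phase 4 (decelerating): v₀ = 32.0 m/s, a = -2.5 m/s².
v = v₀ + at → t = (0 − 32.0) / -2.5 = 12.8 s
v² = v₀² + 2aΔx → Δx = (0² − 32.0²)/(2·-2.5) = 205 m
Total distance = 27.8 + 92.8 + 170 + 205 = 495 m

495 m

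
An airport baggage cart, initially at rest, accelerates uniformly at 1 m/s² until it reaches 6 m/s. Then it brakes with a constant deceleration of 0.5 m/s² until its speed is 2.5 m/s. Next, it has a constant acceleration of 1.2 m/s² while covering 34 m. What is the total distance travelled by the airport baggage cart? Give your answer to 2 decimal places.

Phase 1 (accelerating): v₀ = 0 m/s, a = 1 m/s².
v = v₀ + at → t = (6 − 0) / 1 = 6.00 s
v² = v₀² + 2aΔx → Δx = (6² − 0²)/(2·1) = 18.0 m

Phase 2 (decelerating): v₀ = 6.00 m/s, a = -0.5 m/s².
v = v₀ + at → t = (2.5 − 6.00) / -0.5 = 7.00 s
v² = v₀² + 2aΔx → Δx = (2.5² − 6.00²)/(2·-0.5) = 29.8 m

Phase 3 (accelerating): v₀ = 2.50 m/s, a = 1.2 m/s².
v² = v₀² + 2aΔx = 2.50² + 2·1.2·34 = 87.8 → v = 9.37 m/s
t = (v − v₀)/a = (9.37 − 2.50)/1.2 = 5.73 s
Total distance = 18.0 + 29.8 + 34.0 = 81.8 m

81.75 m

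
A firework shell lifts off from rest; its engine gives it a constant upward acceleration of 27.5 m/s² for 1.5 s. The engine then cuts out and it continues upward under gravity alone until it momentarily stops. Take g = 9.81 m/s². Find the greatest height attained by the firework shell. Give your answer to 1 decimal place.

Phase 1 (powered ascent): v₀ = 0 m/s, a = 27.5 m/s².
v = v₀ + at = 0 + (27.5)(1.5) = 41.2 m/s
Δx = v₀t + ½at² = 0·1.5 + 0.5·27.5·1.5² = 30.9 m

Phase 2 (coasting upward): v₀ = 41.2 m/s, a = -9.81 m/s².
v = v₀ + at → t = (0 − 41.2) / -9.81 = 4.20 s
v² = v₀² + 2aΔx → Δx = (0² − 41.2²)/(2·-9.81) = 86.7 m
Maximum height = 30.9 + 86.7 = 118 m

117.7 m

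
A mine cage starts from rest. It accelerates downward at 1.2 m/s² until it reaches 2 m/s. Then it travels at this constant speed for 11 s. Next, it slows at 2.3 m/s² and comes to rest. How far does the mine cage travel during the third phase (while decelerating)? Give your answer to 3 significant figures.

0.870 m

Phase 1 (accelerating): v₀ = 0 m/s, a = 1.2 m/s².
v = v₀ + at → t = (2 − 0) / 1.2 = 1.67 s
v² = v₀² + 2aΔx → Δx = (2² − 0²)/(2·1.2) = 1.67 m

Phase 2 (constant speed): v₀ = 2.00 m/s, a = 0 m/s².
v = v₀ + at = 2.00 + (0)(11) = 2.00 m/s
Δx = v₀t + ½at² = 2.00·11 + 0.5·0·11² = 22.0 m

Phase 3 (decelerating): v₀ = 2.00 m/s, a = -2.3 m/s².
v = v₀ + at → t = (0 − 2.00) / -2.3 = 0.870 s
v² = v₀² + 2aΔx → Δx = (0² − 2.00²)/(2·-2.3) = 0.870 m
Distance in phase 3 = 0.870 m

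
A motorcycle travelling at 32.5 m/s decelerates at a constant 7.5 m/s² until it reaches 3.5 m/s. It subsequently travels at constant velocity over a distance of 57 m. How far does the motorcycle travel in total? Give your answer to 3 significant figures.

Phase 1 (decelerating): v₀ = 32.5 m/s, a = -7.5 m/s².
v = v₀ + at → t = (3.5 − 32.5) / -7.5 = 3.87 s
v² = v₀² + 2aΔx → Δx = (3.5² − 32.5²)/(2·-7.5) = 69.6 m

Phase 2 (constant speed): v₀ = 3.50 m/s, a = 0 m/s².
Constant speed: t = d/v = 57/3.50 = 16.3 s
Total distance = 69.6 + 57.0 = 127 m

127 m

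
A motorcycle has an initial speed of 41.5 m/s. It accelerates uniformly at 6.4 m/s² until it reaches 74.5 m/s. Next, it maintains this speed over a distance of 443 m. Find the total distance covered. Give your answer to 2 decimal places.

Phase 1 (accelerating): v₀ = 41.5 m/s, a = 6.4 m/s².
v = v₀ + at → t = (74.5 − 41.5) / 6.4 = 5.16 s
v² = v₀² + 2aΔx → Δx = (74.5² − 41.5²)/(2·6.4) = 299 m

Phase 2 (constant speed): v₀ = 74.5 m/s, a = 0 m/s².
Constant speed: t = d/v = 443/74.5 = 5.95 s
Total distance = 299 + 443 = 742 m

742.06 m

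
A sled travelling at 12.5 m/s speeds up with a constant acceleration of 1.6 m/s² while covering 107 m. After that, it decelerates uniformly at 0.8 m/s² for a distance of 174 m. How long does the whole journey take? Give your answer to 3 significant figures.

15.5 s

Phase 1 (accelerating): v₀ = 12.5 m/s, a = 1.6 m/s².
v² = v₀² + 2aΔx = 12.5² + 2·1.6·107 = 499 → v = 22.3 m/s
t = (v − v₀)/a = (22.3 − 12.5)/1.6 = 6.14 s

Phase 2 (decelerating): v₀ = 22.3 m/s, a = -0.8 m/s².
v² = v₀² + 2aΔx = 22.3² + 2·-0.8·174 = 220 → v = 14.8 m/s
t = (v − v₀)/a = (14.8 − 22.3)/-0.8 = 9.36 s
Total time = 6.14 + 9.36 = 15.5 s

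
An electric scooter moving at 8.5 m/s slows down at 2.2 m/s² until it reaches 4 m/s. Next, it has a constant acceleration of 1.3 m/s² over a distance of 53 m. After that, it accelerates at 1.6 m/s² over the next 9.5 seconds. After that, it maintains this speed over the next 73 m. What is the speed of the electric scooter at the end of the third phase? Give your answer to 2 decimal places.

Phase 1 (decelerating): v₀ = 8.50 m/s, a = -2.2 m/s².
v = v₀ + at → t = (4 − 8.50) / -2.2 = 2.05 s
v² = v₀² + 2aΔx → Δx = (4² − 8.50²)/(2·-2.2) = 12.8 m

Phase 2 (accelerating): v₀ = 4.00 m/s, a = 1.3 m/s².
v² = v₀² + 2aΔx = 4.00² + 2·1.3·53 = 154 → v = 12.4 m/s
t = (v − v₀)/a = (12.4 − 4.00)/1.3 = 6.46 s

Phase 3 (accelerating): v₀ = 12.4 m/s, a = 1.6 m/s².
v = v₀ + at = 12.4 + (1.6)(9.5) = 27.6 m/s
Δx = v₀t + ½at² = 12.4·9.5 + 0.5·1.6·9.5² = 190 m
Speed at end of phase 3 = 27.6 m/s

27.60 m/s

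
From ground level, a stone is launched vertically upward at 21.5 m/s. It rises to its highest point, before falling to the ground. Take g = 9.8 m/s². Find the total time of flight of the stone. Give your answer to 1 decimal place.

Phase 1 (rising): v₀ = 21.5 m/s, a = -9.8 m/s².
v = v₀ + at → t = (0 − 21.5) / -9.8 = 2.19 s
v² = v₀² + 2aΔx → Δx = (0² − 21.5²)/(2·-9.8) = 23.6 m

Phase 2 (falling): v₀ = 0 m/s, a = -9.8 m/s².
Falls 23.6 m from rest: t = √(2·23.6/9.8) = 2.19 s; v = g·t = 21.5 m/s.
Total time = 2.19 + 2.19 = 4.39 s

4.4 s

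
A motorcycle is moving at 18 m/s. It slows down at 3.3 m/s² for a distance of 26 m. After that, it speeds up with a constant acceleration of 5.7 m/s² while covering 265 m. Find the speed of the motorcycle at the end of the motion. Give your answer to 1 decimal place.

56.3 m/s

Phase 1 (decelerating): v₀ = 18.0 m/s, a = -3.3 m/s².
v² = v₀² + 2aΔx = 18.0² + 2·-3.3·26 = 152 → v = 12.3 m/s
t = (v − v₀)/a = (12.3 − 18.0)/-3.3 = 1.71 s

Phase 2 (accelerating): v₀ = 12.3 m/s, a = 5.7 m/s².
v² = v₀² + 2aΔx = 12.3² + 2·5.7·265 = 3170 → v = 56.3 m/s
t = (v − v₀)/a = (56.3 − 12.3)/5.7 = 7.72 s
Final speed = 56.3 m/s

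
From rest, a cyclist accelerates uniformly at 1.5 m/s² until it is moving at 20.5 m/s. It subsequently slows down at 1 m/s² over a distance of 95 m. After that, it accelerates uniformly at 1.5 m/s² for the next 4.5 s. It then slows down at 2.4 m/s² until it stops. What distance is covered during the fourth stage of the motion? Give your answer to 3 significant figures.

Phase 1 (accelerating): v₀ = 0 m/s, a = 1.5 m/s².
v = v₀ + at → t = (20.5 − 0) / 1.5 = 13.7 s
v² = v₀² + 2aΔx → Δx = (20.5² − 0²)/(2·1.5) = 140 m

Phase 2 (decelerating): v₀ = 20.5 m/s, a = -1 m/s².
v² = v₀² + 2aΔx = 20.5² + 2·-1·95 = 230 → v = 15.2 m/s
t = (v − v₀)/a = (15.2 − 20.5)/-1 = 5.33 s

Phase 3 (accelerating): v₀ = 15.2 m/s, a = 1.5 m/s².
v = v₀ + at = 15.2 + (1.5)(4.5) = 21.9 m/s
Δx = v₀t + ½at² = 15.2·4.5 + 0.5·1.5·4.5² = 83.5 m

Phase 4 (decelerating): v₀ = 21.9 m/s, a = -2.4 m/s².
v = v₀ + at → t = (0 − 21.9) / -2.4 = 9.13 s
v² = v₀² + 2aΔx → Δx = (0² − 21.9²)/(2·-2.4) = 100 m
Distance in phase 4 = 100 m

100 m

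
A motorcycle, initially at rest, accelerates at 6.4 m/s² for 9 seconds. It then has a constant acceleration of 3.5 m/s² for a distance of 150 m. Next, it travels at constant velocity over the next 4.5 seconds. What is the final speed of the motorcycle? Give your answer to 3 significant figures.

Phase 1 (accelerating): v₀ = 0 m/s, a = 6.4 m/s².
v = v₀ + at = 0 + (6.4)(9) = 57.6 m/s
Δx = v₀t + ½at² = 0·9 + 0.5·6.4·9² = 259 m

Phase 2 (accelerating): v₀ = 57.6 m/s, a = 3.5 m/s².
v² = v₀² + 2aΔx = 57.6² + 2·3.5·150 = 4370 → v = 66.1 m/s
t = (v − v₀)/a = (66.1 − 57.6)/3.5 = 2.43 s

Phase 3 (constant speed): v₀ = 66.1 m/s, a = 0 m/s².
v = v₀ + at = 66.1 + (0)(4.5) = 66.1 m/s
Δx = v₀t + ½at² = 66.1·4.5 + 0.5·0·4.5² = 297 m
Final speed = 66.1 m/s

66.1 m/s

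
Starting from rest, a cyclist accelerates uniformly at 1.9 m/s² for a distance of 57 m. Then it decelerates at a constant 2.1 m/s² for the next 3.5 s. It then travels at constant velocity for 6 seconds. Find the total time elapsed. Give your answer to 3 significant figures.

Phase 1 (accelerating): v₀ = 0 m/s, a = 1.9 m/s².
v² = v₀² + 2aΔx = 0² + 2·1.9·57 = 217 → v = 14.7 m/s
t = (v − v₀)/a = (14.7 − 0)/1.9 = 7.75 s

Phase 2 (decelerating): v₀ = 14.7 m/s, a = -2.1 m/s².
v = v₀ + at = 14.7 + (-2.1)(3.5) = 7.37 m/s
Δx = v₀t + ½at² = 14.7·3.5 + 0.5·-2.1·3.5² = 38.6 m

Phase 3 (constant speed): v₀ = 7.37 m/s, a = 0 m/s².
v = v₀ + at = 7.37 + (0)(6) = 7.37 m/s
Δx = v₀t + ½at² = 7.37·6 + 0.5·0·6² = 44.2 m
Total time = 7.75 + 3.50 + 6.00 = 17.2 s

17.2 s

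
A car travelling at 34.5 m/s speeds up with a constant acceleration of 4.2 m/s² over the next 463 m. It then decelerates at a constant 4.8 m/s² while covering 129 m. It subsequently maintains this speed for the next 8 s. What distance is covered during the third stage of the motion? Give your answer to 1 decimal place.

Phase 1 (accelerating): v₀ = 34.5 m/s, a = 4.2 m/s².
v² = v₀² + 2aΔx = 34.5² + 2·4.2·463 = 5080 → v = 71.3 m/s
t = (v − v₀)/a = (71.3 − 34.5)/4.2 = 8.75 s

Phase 2 (decelerating): v₀ = 71.3 m/s, a = -4.8 m/s².
v² = v₀² + 2aΔx = 71.3² + 2·-4.8·129 = 3840 → v = 62.0 m/s
t = (v − v₀)/a = (62.0 − 71.3)/-4.8 = 1.94 s

Phase 3 (constant speed): v₀ = 62.0 m/s, a = 0 m/s².
v = v₀ + at = 62.0 + (0)(8) = 62.0 m/s
Δx = v₀t + ½at² = 62.0·8 + 0.5·0·8² = 496 m
Distance in phase 3 = 496 m

495.8 m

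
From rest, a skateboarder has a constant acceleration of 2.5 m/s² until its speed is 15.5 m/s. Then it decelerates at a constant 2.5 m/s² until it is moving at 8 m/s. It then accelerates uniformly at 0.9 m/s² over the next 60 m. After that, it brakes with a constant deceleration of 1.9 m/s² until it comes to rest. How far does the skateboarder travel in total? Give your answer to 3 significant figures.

Phase 1 (accelerating): v₀ = 0 m/s, a = 2.5 m/s².
v = v₀ + at → t = (15.5 − 0) / 2.5 = 6.20 s
v² = v₀² + 2aΔx → Δx = (15.5² − 0²)/(2·2.5) = 48.0 m

Phase 2 (decelerating): v₀ = 15.5 m/s, a = -2.5 m/s².
v = v₀ + at → t = (8 − 15.5) / -2.5 = 3.00 s
v² = v₀² + 2aΔx → Δx = (8² − 15.5²)/(2·-2.5) = 35.2 m

Phase 3 (accelerating): v₀ = 8.00 m/s, a = 0.9 m/s².
v² = v₀² + 2aΔx = 8.00² + 2·0.9·60 = 172 → v = 13.1 m/s
t = (v − v₀)/a = (13.1 − 8.00)/0.9 = 5.68 s

Phase 4 (decelerating): v₀ = 13.1 m/s, a = -1.9 m/s².
v = v₀ + at → t = (0 − 13.1) / -1.9 = 6.90 s
v² = v₀² + 2aΔx → Δx = (0² − 13.1²)/(2·-1.9) = 45.3 m
Total distance = 48.0 + 35.2 + 60.0 + 45.3 = 189 m

189 m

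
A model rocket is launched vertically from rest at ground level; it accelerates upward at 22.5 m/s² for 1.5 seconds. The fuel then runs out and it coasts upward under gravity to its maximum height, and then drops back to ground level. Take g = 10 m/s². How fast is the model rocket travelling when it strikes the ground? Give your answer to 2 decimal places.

40.56 m/s

Phase 1 (powered ascent): v₀ = 0 m/s, a = 22.5 m/s².
v = v₀ + at = 0 + (22.5)(1.5) = 33.8 m/s
Δx = v₀t + ½at² = 0·1.5 + 0.5·22.5·1.5² = 25.3 m

Phase 2 (coasting upward): v₀ = 33.8 m/s, a = -10 m/s².
v = v₀ + at → t = (0 − 33.8) / -10 = 3.38 s
v² = v₀² + 2aΔx → Δx = (0² − 33.8²)/(2·-10) = 57.0 m

Phase 3 (free fall): v₀ = 0 m/s, a = -10 m/s².
Falls 82.3 m from rest: t = √(2·82.3/10) = 4.06 s; v = g·t = 40.6 m/s.
Impact speed = 40.6 m/s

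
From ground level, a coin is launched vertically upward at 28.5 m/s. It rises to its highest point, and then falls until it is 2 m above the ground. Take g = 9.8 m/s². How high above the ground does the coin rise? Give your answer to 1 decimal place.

41.4 m

Phase 1 (rising): v₀ = 28.5 m/s, a = -9.8 m/s².
v = v₀ + at → t = (0 − 28.5) / -9.8 = 2.91 s
v² = v₀² + 2aΔx → Δx = (0² − 28.5²)/(2·-9.8) = 41.4 m
Maximum height = 41.4 m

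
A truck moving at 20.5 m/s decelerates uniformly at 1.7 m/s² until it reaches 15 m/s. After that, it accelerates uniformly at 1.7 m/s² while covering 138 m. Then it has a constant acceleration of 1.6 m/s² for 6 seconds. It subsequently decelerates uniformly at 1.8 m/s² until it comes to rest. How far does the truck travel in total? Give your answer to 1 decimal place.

Phase 1 (decelerating): v₀ = 20.5 m/s, a = -1.7 m/s².
v = v₀ + at → t = (15 − 20.5) / -1.7 = 3.24 s
v² = v₀² + 2aΔx → Δx = (15² − 20.5²)/(2·-1.7) = 57.4 m

Phase 2 (accelerating): v₀ = 15.0 m/s, a = 1.7 m/s².
v² = v₀² + 2aΔx = 15.0² + 2·1.7·138 = 694 → v = 26.3 m/s
t = (v − v₀)/a = (26.3 − 15.0)/1.7 = 6.68 s

Phase 3 (accelerating): v₀ = 26.3 m/s, a = 1.6 m/s².
v = v₀ + at = 26.3 + (1.6)(6) = 35.9 m/s
Δx = v₀t + ½at² = 26.3·6 + 0.5·1.6·6² = 187 m

Phase 4 (decelerating): v₀ = 35.9 m/s, a = -1.8 m/s².
v = v₀ + at → t = (0 − 35.9) / -1.8 = 20.0 s
v² = v₀² + 2aΔx → Δx = (0² − 35.9²)/(2·-1.8) = 359 m
Total distance = 57.4 + 138 + 187 + 359 = 741 m

741.3 m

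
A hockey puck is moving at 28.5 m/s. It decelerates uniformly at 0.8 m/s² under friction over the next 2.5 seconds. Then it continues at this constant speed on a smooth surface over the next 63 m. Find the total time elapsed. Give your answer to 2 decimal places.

Phase 1 (decelerating): v₀ = 28.5 m/s, a = -0.8 m/s².
v = v₀ + at = 28.5 + (-0.8)(2.5) = 26.5 m/s
Δx = v₀t + ½at² = 28.5·2.5 + 0.5·-0.8·2.5² = 68.8 m

Phase 2 (constant speed): v₀ = 26.5 m/s, a = 0 m/s².
Constant speed: t = d/v = 63/26.5 = 2.38 s
Total time = 2.50 + 2.38 = 4.88 s

4.88 s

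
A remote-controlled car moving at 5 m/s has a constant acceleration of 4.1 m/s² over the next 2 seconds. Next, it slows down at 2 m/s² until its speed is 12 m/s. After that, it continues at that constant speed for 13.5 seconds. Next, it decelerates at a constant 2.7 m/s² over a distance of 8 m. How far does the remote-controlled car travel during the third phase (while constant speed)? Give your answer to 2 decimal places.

Phase 1 (accelerating): v₀ = 5.00 m/s, a = 4.1 m/s².
v = v₀ + at = 5.00 + (4.1)(2) = 13.2 m/s
Δx = v₀t + ½at² = 5.00·2 + 0.5·4.1·2² = 18.2 m

Phase 2 (decelerating): v₀ = 13.2 m/s, a = -2 m/s².
v = v₀ + at → t = (12 − 13.2) / -2 = 0.600 s
v² = v₀² + 2aΔx → Δx = (12² − 13.2²)/(2·-2) = 7.56 m

Phase 3 (constant speed): v₀ = 12.0 m/s, a = 0 m/s².
v = v₀ + at = 12.0 + (0)(13.5) = 12.0 m/s
Δx = v₀t + ½at² = 12.0·13.5 + 0.5·0·13.5² = 162 m
Distance in phase 3 = 162 m

162.00 m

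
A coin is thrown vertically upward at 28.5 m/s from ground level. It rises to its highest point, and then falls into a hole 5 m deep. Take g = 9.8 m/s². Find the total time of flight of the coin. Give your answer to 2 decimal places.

Phase 1 (rising): v₀ = 28.5 m/s, a = -9.8 m/s².
v = v₀ + at → t = (0 − 28.5) / -9.8 = 2.91 s
v² = v₀² + 2aΔx → Δx = (0² − 28.5²)/(2·-9.8) = 41.4 m

Phase 2 (falling): v₀ = 0 m/s, a = -9.8 m/s².
Falls 46.4 m from rest: t = √(2·46.4/9.8) = 3.08 s; v = g·t = 30.2 m/s.
Total time = 2.91 + 3.08 = 5.99 s

5.99 s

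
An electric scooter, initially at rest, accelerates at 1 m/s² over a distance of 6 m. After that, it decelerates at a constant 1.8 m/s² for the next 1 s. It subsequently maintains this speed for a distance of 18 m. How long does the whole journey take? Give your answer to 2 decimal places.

Phase 1 (accelerating): v₀ = 0 m/s, a = 1 m/s².
v² = v₀² + 2aΔx = 0² + 2·1·6 = 12.0 → v = 3.46 m/s
t = (v − v₀)/a = (3.46 − 0)/1 = 3.46 s

Phase 2 (decelerating): v₀ = 3.46 m/s, a = -1.8 m/s².
v = v₀ + at = 3.46 + (-1.8)(1) = 1.66 m/s
Δx = v₀t + ½at² = 3.46·1 + 0.5·-1.8·1² = 2.56 m

Phase 3 (constant speed): v₀ = 1.66 m/s, a = 0 m/s².
Constant speed: t = d/v = 18/1.66 = 10.8 s
Total time = 3.46 + 1.00 + 10.8 = 15.3 s

15.28 s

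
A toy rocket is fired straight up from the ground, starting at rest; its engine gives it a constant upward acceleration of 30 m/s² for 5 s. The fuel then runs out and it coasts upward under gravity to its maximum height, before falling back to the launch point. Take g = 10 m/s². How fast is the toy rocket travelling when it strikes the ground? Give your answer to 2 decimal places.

173.21 m/s

Phase 1 (powered ascent): v₀ = 0 m/s, a = 30 m/s².
v = v₀ + at = 0 + (30)(5) = 150 m/s
Δx = v₀t + ½at² = 0·5 + 0.5·30·5² = 375 m

Phase 2 (coasting upward): v₀ = 150 m/s, a = -10 m/s².
v = v₀ + at → t = (0 − 150) / -10 = 15.0 s
v² = v₀² + 2aΔx → Δx = (0² − 150²)/(2·-10) = 1120 m

Phase 3 (free fall): v₀ = 0 m/s, a = -10 m/s².
Falls 1500 m from rest: t = √(2·1500/10) = 17.3 s; v = g·t = 173 m/s.
Impact speed = 173 m/s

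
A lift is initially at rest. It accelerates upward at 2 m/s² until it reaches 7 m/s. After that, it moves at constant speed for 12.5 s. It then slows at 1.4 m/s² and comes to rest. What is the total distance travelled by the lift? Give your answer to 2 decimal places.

117.25 m

Phase 1 (accelerating): v₀ = 0 m/s, a = 2 m/s².
v = v₀ + at → t = (7 − 0) / 2 = 3.50 s
v² = v₀² + 2aΔx → Δx = (7² − 0²)/(2·2) = 12.2 m

Phase 2 (constant speed): v₀ = 7.00 m/s, a = 0 m/s².
v = v₀ + at = 7.00 + (0)(12.5) = 7.00 m/s
Δx = v₀t + ½at² = 7.00·12.5 + 0.5·0·12.5² = 87.5 m

Phase 3 (decelerating): v₀ = 7.00 m/s, a = -1.4 m/s².
v = v₀ + at → t = (0 − 7.00) / -1.4 = 5.00 s
v² = v₀² + 2aΔx → Δx = (0² − 7.00²)/(2·-1.4) = 17.5 m
Total distance = 12.2 + 87.5 + 17.5 = 117 m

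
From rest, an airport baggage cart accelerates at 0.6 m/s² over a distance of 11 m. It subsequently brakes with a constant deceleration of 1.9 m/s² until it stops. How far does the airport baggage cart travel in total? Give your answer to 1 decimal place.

Phase 1 (accelerating): v₀ = 0 m/s, a = 0.6 m/s².
v² = v₀² + 2aΔx = 0² + 2·0.6·11 = 13.2 → v = 3.63 m/s
t = (v − v₀)/a = (3.63 − 0)/0.6 = 6.06 s

Phase 2 (decelerating): v₀ = 3.63 m/s, a = -1.9 m/s².
v = v₀ + at → t = (0 − 3.63) / -1.9 = 1.91 s
v² = v₀² + 2aΔx → Δx = (0² − 3.63²)/(2·-1.9) = 3.47 m
Total distance = 11.0 + 3.47 = 14.5 m

14.5 m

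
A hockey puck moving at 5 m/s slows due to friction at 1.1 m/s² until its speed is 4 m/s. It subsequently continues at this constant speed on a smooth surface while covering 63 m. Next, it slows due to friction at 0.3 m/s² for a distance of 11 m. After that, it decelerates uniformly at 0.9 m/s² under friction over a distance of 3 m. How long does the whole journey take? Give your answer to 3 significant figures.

Phase 1 (decelerating): v₀ = 5.00 m/s, a = -1.1 m/s².
v = v₀ + at → t = (4 − 5.00) / -1.1 = 0.909 s
v² = v₀² + 2aΔx → Δx = (4² − 5.00²)/(2·-1.1) = 4.09 m

Phase 2 (constant speed): v₀ = 4.00 m/s, a = 0 m/s².
Constant speed: t = d/v = 63/4.00 = 15.8 s

Phase 3 (decelerating): v₀ = 4.00 m/s, a = -0.3 m/s².
v² = v₀² + 2aΔx = 4.00² + 2·-0.3·11 = 9.40 → v = 3.07 m/s
t = (v − v₀)/a = (3.07 − 4.00)/-0.3 = 3.11 s

Phase 4 (decelerating): v₀ = 3.07 m/s, a = -0.9 m/s².
v² = v₀² + 2aΔx = 3.07² + 2·-0.9·3 = 4.00 → v = 2.00 m/s
t = (v − v₀)/a = (2.00 − 3.07)/-0.9 = 1.18 s
Total time = 0.909 + 15.8 + 3.11 + 1.18 = 21.0 s

21.0 s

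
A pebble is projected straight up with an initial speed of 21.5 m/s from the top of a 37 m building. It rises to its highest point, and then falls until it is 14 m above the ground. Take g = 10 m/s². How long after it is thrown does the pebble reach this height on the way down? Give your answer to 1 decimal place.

5.2 s

Phase 1 (rising): v₀ = 21.5 m/s, a = -10 m/s².
v = v₀ + at → t = (0 − 21.5) / -10 = 2.15 s
v² = v₀² + 2aΔx → Δx = (0² − 21.5²)/(2·-10) = 23.1 m

Phase 2 (falling): v₀ = 0 m/s, a = -10 m/s².
Falls 46.1 m from rest: t = √(2·46.1/10) = 3.04 s; v = g·t = 30.4 m/s.
Total time = 2.15 + 3.04 = 5.19 s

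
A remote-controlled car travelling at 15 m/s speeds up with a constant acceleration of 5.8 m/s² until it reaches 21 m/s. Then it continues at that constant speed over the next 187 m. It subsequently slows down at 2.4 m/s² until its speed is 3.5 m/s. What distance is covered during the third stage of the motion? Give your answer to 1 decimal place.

Phase 1 (accelerating): v₀ = 15.0 m/s, a = 5.8 m/s².
v = v₀ + at → t = (21 − 15.0) / 5.8 = 1.03 s
v² = v₀² + 2aΔx → Δx = (21² − 15.0²)/(2·5.8) = 18.6 m

Phase 2 (constant speed): v₀ = 21.0 m/s, a = 0 m/s².
Constant speed: t = d/v = 187/21.0 = 8.90 s

Phase 3 (decelerating): v₀ = 21.0 m/s, a = -2.4 m/s².
v = v₀ + at → t = (3.5 − 21.0) / -2.4 = 7.29 s
v² = v₀² + 2aΔx → Δx = (3.5² − 21.0²)/(2·-2.4) = 89.3 m
Distance in phase 3 = 89.3 m

89.3 m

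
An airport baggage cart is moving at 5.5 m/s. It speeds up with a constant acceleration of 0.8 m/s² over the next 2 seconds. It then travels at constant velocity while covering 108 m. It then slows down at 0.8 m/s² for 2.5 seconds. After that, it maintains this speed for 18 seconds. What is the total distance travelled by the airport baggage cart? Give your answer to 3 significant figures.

Phase 1 (accelerating): v₀ = 5.50 m/s, a = 0.8 m/s².
v = v₀ + at = 5.50 + (0.8)(2) = 7.10 m/s
Δx = v₀t + ½at² = 5.50·2 + 0.5·0.8·2² = 12.6 m

Phase 2 (constant speed): v₀ = 7.10 m/s, a = 0 m/s².
Constant speed: t = d/v = 108/7.10 = 15.2 s

Phase 3 (decelerating): v₀ = 7.10 m/s, a = -0.8 m/s².
v = v₀ + at = 7.10 + (-0.8)(2.5) = 5.10 m/s
Δx = v₀t + ½at² = 7.10·2.5 + 0.5·-0.8·2.5² = 15.2 m

Phase 4 (constant speed): v₀ = 5.10 m/s, a = 0 m/s².
v = v₀ + at = 5.10 + (0)(18) = 5.10 m/s
Δx = v₀t + ½at² = 5.10·18 + 0.5·0·18² = 91.8 m
Total distance = 12.6 + 108 + 15.2 + 91.8 = 228 m

228 m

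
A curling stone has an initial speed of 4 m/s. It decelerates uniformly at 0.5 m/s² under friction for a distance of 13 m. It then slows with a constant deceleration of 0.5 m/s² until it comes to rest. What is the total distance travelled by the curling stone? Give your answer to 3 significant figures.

Phase 1 (decelerating): v₀ = 4.00 m/s, a = -0.5 m/s².
v² = v₀² + 2aΔx = 4.00² + 2·-0.5·13 = 3.00 → v = 1.73 m/s
t = (v − v₀)/a = (1.73 − 4.00)/-0.5 = 4.54 s

Phase 2 (decelerating): v₀ = 1.73 m/s, a = -0.5 m/s².
v = v₀ + at → t = (0 − 1.73) / -0.5 = 3.46 s
v² = v₀² + 2aΔx → Δx = (0² − 1.73²)/(2·-0.5) = 3.00 m
Total distance = 13.0 + 3.00 = 16.0 m

16.0 m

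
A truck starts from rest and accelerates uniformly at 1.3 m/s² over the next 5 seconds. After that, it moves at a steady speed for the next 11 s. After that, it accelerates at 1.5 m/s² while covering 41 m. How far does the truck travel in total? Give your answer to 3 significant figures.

129 m

Phase 1 (accelerating): v₀ = 0 m/s, a = 1.3 m/s².
v = v₀ + at = 0 + (1.3)(5) = 6.50 m/s
Δx = v₀t + ½at² = 0·5 + 0.5·1.3·5² = 16.2 m

Phase 2 (constant speed): v₀ = 6.50 m/s, a = 0 m/s².
v = v₀ + at = 6.50 + (0)(11) = 6.50 m/s
Δx = v₀t + ½at² = 6.50·11 + 0.5·0·11² = 71.5 m

Phase 3 (accelerating): v₀ = 6.50 m/s, a = 1.5 m/s².
v² = v₀² + 2aΔx = 6.50² + 2·1.5·41 = 165 → v = 12.9 m/s
t = (v − v₀)/a = (12.9 − 6.50)/1.5 = 4.24 s
Total distance = 16.2 + 71.5 + 41.0 = 129 m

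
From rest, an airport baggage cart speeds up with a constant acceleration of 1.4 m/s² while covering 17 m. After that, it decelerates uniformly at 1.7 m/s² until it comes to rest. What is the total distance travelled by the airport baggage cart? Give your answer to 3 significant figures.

31.0 m

Phase 1 (accelerating): v₀ = 0 m/s, a = 1.4 m/s².
v² = v₀² + 2aΔx = 0² + 2·1.4·17 = 47.6 → v = 6.90 m/s
t = (v − v₀)/a = (6.90 − 0)/1.4 = 4.93 s

Phase 2 (decelerating): v₀ = 6.90 m/s, a = -1.7 m/s².
v = v₀ + at → t = (0 − 6.90) / -1.7 = 4.06 s
v² = v₀² + 2aΔx → Δx = (0² − 6.90²)/(2·-1.7) = 14.0 m
Total distance = 17.0 + 14.0 = 31.0 m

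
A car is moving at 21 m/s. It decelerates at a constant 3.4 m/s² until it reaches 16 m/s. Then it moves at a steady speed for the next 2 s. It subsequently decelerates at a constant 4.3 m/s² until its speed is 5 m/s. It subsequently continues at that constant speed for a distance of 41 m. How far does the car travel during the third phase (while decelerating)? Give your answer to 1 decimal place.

26.9 m

Phase 1 (decelerating): v₀ = 21.0 m/s, a = -3.4 m/s².
v = v₀ + at → t = (16 − 21.0) / -3.4 = 1.47 s
v² = v₀² + 2aΔx → Δx = (16² − 21.0²)/(2·-3.4) = 27.2 m

Phase 2 (constant speed): v₀ = 16.0 m/s, a = 0 m/s².
v = v₀ + at = 16.0 + (0)(2) = 16.0 m/s
Δx = v₀t + ½at² = 16.0·2 + 0.5·0·2² = 32.0 m

Phase 3 (decelerating): v₀ = 16.0 m/s, a = -4.3 m/s².
v = v₀ + at → t = (5 − 16.0) / -4.3 = 2.56 s
v² = v₀² + 2aΔx → Δx = (5² − 16.0²)/(2·-4.3) = 26.9 m
Distance in phase 3 = 26.9 m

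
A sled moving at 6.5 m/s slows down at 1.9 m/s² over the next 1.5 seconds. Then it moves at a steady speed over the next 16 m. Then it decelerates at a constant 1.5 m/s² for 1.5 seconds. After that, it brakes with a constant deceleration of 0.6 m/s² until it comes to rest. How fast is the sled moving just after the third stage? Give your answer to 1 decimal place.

1.4 m/s

Phase 1 (decelerating): v₀ = 6.50 m/s, a = -1.9 m/s².
v = v₀ + at = 6.50 + (-1.9)(1.5) = 3.65 m/s
Δx = v₀t + ½at² = 6.50·1.5 + 0.5·-1.9·1.5² = 7.61 m

Phase 2 (constant speed): v₀ = 3.65 m/s, a = 0 m/s².
Constant speed: t = d/v = 16/3.65 = 4.38 s

Phase 3 (decelerating): v₀ = 3.65 m/s, a = -1.5 m/s².
v = v₀ + at = 3.65 + (-1.5)(1.5) = 1.40 m/s
Δx = v₀t + ½at² = 3.65·1.5 + 0.5·-1.5·1.5² = 3.79 m
Speed at end of phase 3 = 1.40 m/s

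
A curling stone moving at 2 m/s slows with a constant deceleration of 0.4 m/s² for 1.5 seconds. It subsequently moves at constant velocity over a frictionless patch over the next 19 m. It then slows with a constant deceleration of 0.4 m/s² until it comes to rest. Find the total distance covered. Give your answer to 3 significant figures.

Phase 1 (decelerating): v₀ = 2.00 m/s, a = -0.4 m/s².
v = v₀ + at = 2.00 + (-0.4)(1.5) = 1.40 m/s
Δx = v₀t + ½at² = 2.00·1.5 + 0.5·-0.4·1.5² = 2.55 m

Phase 2 (constant speed): v₀ = 1.40 m/s, a = 0 m/s².
Constant speed: t = d/v = 19/1.40 = 13.6 s

Phase 3 (decelerating): v₀ = 1.40 m/s, a = -0.4 m/s².
v = v₀ + at → t = (0 − 1.40) / -0.4 = 3.50 s
v² = v₀² + 2aΔx → Δx = (0² − 1.40²)/(2·-0.4) = 2.45 m
Total distance = 2.55 + 19.0 + 2.45 = 24.0 m

24.0 m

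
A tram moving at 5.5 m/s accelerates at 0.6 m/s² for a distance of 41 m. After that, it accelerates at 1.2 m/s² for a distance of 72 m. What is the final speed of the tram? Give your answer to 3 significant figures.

Phase 1 (accelerating): v₀ = 5.50 m/s, a = 0.6 m/s².
v² = v₀² + 2aΔx = 5.50² + 2·0.6·41 = 79.4 → v = 8.91 m/s
t = (v − v₀)/a = (8.91 − 5.50)/0.6 = 5.69 s

Phase 2 (accelerating): v₀ = 8.91 m/s, a = 1.2 m/s².
v² = v₀² + 2aΔx = 8.91² + 2·1.2·72 = 252 → v = 15.9 m/s
t = (v − v₀)/a = (15.9 − 8.91)/1.2 = 5.81 s
Final speed = 15.9 m/s

15.9 m/s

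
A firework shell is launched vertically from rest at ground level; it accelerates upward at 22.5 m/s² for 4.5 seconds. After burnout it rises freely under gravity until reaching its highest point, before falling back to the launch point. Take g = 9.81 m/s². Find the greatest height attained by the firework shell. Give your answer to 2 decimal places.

750.32 m

Phase 1 (powered ascent): v₀ = 0 m/s, a = 22.5 m/s².
v = v₀ + at = 0 + (22.5)(4.5) = 101 m/s
Δx = v₀t + ½at² = 0·4.5 + 0.5·22.5·4.5² = 228 m

Phase 2 (coasting upward): v₀ = 101 m/s, a = -9.81 m/s².
v = v₀ + at → t = (0 − 101) / -9.81 = 10.3 s
v² = v₀² + 2aΔx → Δx = (0² − 101²)/(2·-9.81) = 523 m
Maximum height = 228 + 523 = 750 m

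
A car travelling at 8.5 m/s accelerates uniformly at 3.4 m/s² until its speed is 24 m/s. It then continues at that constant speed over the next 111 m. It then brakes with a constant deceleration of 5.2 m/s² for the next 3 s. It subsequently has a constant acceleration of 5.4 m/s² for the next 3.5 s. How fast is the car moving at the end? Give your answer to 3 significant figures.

Phase 1 (accelerating): v₀ = 8.50 m/s, a = 3.4 m/s².
v = v₀ + at → t = (24 − 8.50) / 3.4 = 4.56 s
v² = v₀² + 2aΔx → Δx = (24² − 8.50²)/(2·3.4) = 74.1 m

Phase 2 (constant speed): v₀ = 24.0 m/s, a = 0 m/s².
Constant speed: t = d/v = 111/24.0 = 4.62 s

Phase 3 (decelerating): v₀ = 24.0 m/s, a = -5.2 m/s².
v = v₀ + at = 24.0 + (-5.2)(3) = 8.40 m/s
Δx = v₀t + ½at² = 24.0·3 + 0.5·-5.2·3² = 48.6 m

Phase 4 (accelerating): v₀ = 8.40 m/s, a = 5.4 m/s².
v = v₀ + at = 8.40 + (5.4)(3.5) = 27.3 m/s
Δx = v₀t + ½at² = 8.40·3.5 + 0.5·5.4·3.5² = 62.5 m
Final speed = 27.3 m/s

27.3 m/s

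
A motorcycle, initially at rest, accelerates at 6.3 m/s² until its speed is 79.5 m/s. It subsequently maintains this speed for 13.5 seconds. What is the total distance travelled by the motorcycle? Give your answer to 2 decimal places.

Phase 1 (accelerating): v₀ = 0 m/s, a = 6.3 m/s².
v = v₀ + at → t = (79.5 − 0) / 6.3 = 12.6 s
v² = v₀² + 2aΔx → Δx = (79.5² − 0²)/(2·6.3) = 502 m

Phase 2 (constant speed): v₀ = 79.5 m/s, a = 0 m/s².
v = v₀ + at = 79.5 + (0)(13.5) = 79.5 m/s
Δx = v₀t + ½at² = 79.5·13.5 + 0.5·0·13.5² = 1070 m
Total distance = 502 + 1070 = 1570 m

1574.86 m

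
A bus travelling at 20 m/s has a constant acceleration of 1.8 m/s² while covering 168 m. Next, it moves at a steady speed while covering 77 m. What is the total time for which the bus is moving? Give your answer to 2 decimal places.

Phase 1 (accelerating): v₀ = 20.0 m/s, a = 1.8 m/s².
v² = v₀² + 2aΔx = 20.0² + 2·1.8·168 = 1000 → v = 31.7 m/s
t = (v − v₀)/a = (31.7 − 20.0)/1.8 = 6.50 s

Phase 2 (constant speed): v₀ = 31.7 m/s, a = 0 m/s².
Constant speed: t = d/v = 77/31.7 = 2.43 s
Total time = 6.50 + 2.43 = 8.93 s

8.93 s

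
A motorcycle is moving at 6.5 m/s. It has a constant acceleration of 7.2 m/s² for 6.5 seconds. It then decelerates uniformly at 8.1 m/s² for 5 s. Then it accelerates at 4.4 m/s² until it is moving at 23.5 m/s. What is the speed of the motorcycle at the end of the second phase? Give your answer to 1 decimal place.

12.8 m/s

Phase 1 (accelerating): v₀ = 6.50 m/s, a = 7.2 m/s².
v = v₀ + at = 6.50 + (7.2)(6.5) = 53.3 m/s
Δx = v₀t + ½at² = 6.50·6.5 + 0.5·7.2·6.5² = 194 m

Phase 2 (decelerating): v₀ = 53.3 m/s, a = -8.1 m/s².
v = v₀ + at = 53.3 + (-8.1)(5) = 12.8 m/s
Δx = v₀t + ½at² = 53.3·5 + 0.5·-8.1·5² = 165 m
Speed at end of phase 2 = 12.8 m/s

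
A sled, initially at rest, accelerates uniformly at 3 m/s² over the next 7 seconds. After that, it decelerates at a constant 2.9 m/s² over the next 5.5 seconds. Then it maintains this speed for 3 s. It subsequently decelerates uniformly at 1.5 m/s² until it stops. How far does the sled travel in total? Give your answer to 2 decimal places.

168.79 m

Phase 1 (accelerating): v₀ = 0 m/s, a = 3 m/s².
v = v₀ + at = 0 + (3)(7) = 21.0 m/s
Δx = v₀t + ½at² = 0·7 + 0.5·3·7² = 73.5 m

Phase 2 (decelerating): v₀ = 21.0 m/s, a = -2.9 m/s².
v = v₀ + at = 21.0 + (-2.9)(5.5) = 5.05 m/s
Δx = v₀t + ½at² = 21.0·5.5 + 0.5·-2.9·5.5² = 71.6 m

Phase 3 (constant speed): v₀ = 5.05 m/s, a = 0 m/s².
v = v₀ + at = 5.05 + (0)(3) = 5.05 m/s
Δx = v₀t + ½at² = 5.05·3 + 0.5·0·3² = 15.2 m

Phase 4 (decelerating): v₀ = 5.05 m/s, a = -1.5 m/s².
v = v₀ + at → t = (0 − 5.05) / -1.5 = 3.37 s
v² = v₀² + 2aΔx → Δx = (0² − 5.05²)/(2·-1.5) = 8.50 m
Total distance = 73.5 + 71.6 + 15.2 + 8.50 = 169 m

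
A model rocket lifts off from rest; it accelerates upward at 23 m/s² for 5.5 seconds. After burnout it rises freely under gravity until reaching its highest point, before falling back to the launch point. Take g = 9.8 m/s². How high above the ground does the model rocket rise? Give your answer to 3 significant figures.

Phase 1 (powered ascent): v₀ = 0 m/s, a = 23 m/s².
v = v₀ + at = 0 + (23)(5.5) = 126 m/s
Δx = v₀t + ½at² = 0·5.5 + 0.5·23·5.5² = 348 m

Phase 2 (coasting upward): v₀ = 126 m/s, a = -9.8 m/s².
v = v₀ + at → t = (0 − 126) / -9.8 = 12.9 s
v² = v₀² + 2aΔx → Δx = (0² − 126²)/(2·-9.8) = 816 m
Maximum height = 348 + 816 = 1160 m

1160 m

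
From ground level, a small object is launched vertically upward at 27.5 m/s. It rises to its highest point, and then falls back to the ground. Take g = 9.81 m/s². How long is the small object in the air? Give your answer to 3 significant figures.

5.61 s

Phase 1 (rising): v₀ = 27.5 m/s, a = -9.81 m/s².
v = v₀ + at → t = (0 − 27.5) / -9.81 = 2.80 s
v² = v₀² + 2aΔx → Δx = (0² − 27.5²)/(2·-9.81) = 38.5 m

Phase 2 (falling): v₀ = 0 m/s, a = -9.81 m/s².
Falls 38.5 m from rest: t = √(2·38.5/9.81) = 2.80 s; v = g·t = 27.5 m/s.
Total time = 2.80 + 2.80 = 5.61 s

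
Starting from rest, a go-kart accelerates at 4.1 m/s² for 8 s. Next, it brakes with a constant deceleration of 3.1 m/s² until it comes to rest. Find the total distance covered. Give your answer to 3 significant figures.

Phase 1 (accelerating): v₀ = 0 m/s, a = 4.1 m/s².
v = v₀ + at = 0 + (4.1)(8) = 32.8 m/s
Δx = v₀t + ½at² = 0·8 + 0.5·4.1·8² = 131 m

Phase 2 (decelerating): v₀ = 32.8 m/s, a = -3.1 m/s².
v = v₀ + at → t = (0 − 32.8) / -3.1 = 10.6 s
v² = v₀² + 2aΔx → Δx = (0² − 32.8²)/(2·-3.1) = 174 m
Total distance = 131 + 174 = 305 m

305 m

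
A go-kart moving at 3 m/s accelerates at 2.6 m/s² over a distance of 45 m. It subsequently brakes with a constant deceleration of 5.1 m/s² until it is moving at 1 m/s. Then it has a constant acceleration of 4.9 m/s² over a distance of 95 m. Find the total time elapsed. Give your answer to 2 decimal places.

Phase 1 (accelerating): v₀ = 3.00 m/s, a = 2.6 m/s².
v² = v₀² + 2aΔx = 3.00² + 2·2.6·45 = 243 → v = 15.6 m/s
t = (v − v₀)/a = (15.6 − 3.00)/2.6 = 4.84 s

Phase 2 (decelerating): v₀ = 15.6 m/s, a = -5.1 m/s².
v = v₀ + at → t = (1 − 15.6) / -5.1 = 2.86 s
v² = v₀² + 2aΔx → Δx = (1² − 15.6²)/(2·-5.1) = 23.7 m

Phase 3 (accelerating): v₀ = 1.00 m/s, a = 4.9 m/s².
v² = v₀² + 2aΔx = 1.00² + 2·4.9·95 = 932 → v = 30.5 m/s
t = (v − v₀)/a = (30.5 − 1.00)/4.9 = 6.03 s
Total time = 4.84 + 2.86 + 6.03 = 13.7 s

13.73 s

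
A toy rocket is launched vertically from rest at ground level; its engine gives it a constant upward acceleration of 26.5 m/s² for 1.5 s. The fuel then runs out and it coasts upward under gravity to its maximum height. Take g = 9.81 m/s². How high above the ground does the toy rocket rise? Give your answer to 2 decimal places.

Phase 1 (powered ascent): v₀ = 0 m/s, a = 26.5 m/s².
v = v₀ + at = 0 + (26.5)(1.5) = 39.8 m/s
Δx = v₀t + ½at² = 0·1.5 + 0.5·26.5·1.5² = 29.8 m

Phase 2 (coasting upward): v₀ = 39.8 m/s, a = -9.81 m/s².
v = v₀ + at → t = (0 − 39.8) / -9.81 = 4.05 s
v² = v₀² + 2aΔx → Δx = (0² − 39.8²)/(2·-9.81) = 80.5 m
Maximum height = 29.8 + 80.5 = 110 m

110.35 m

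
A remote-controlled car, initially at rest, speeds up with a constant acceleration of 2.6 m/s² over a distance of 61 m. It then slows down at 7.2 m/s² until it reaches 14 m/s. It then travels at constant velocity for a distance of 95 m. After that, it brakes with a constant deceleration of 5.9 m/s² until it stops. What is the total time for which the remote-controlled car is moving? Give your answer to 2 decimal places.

16.54 s

Phase 1 (accelerating): v₀ = 0 m/s, a = 2.6 m/s².
v² = v₀² + 2aΔx = 0² + 2·2.6·61 = 317 → v = 17.8 m/s
t = (v − v₀)/a = (17.8 − 0)/2.6 = 6.85 s

Phase 2 (decelerating): v₀ = 17.8 m/s, a = -7.2 m/s².
v = v₀ + at → t = (14 − 17.8) / -7.2 = 0.529 s
v² = v₀² + 2aΔx → Δx = (14² − 17.8²)/(2·-7.2) = 8.42 m

Phase 3 (constant speed): v₀ = 14.0 m/s, a = 0 m/s².
Constant speed: t = d/v = 95/14.0 = 6.79 s

Phase 4 (decelerating): v₀ = 14.0 m/s, a = -5.9 m/s².
v = v₀ + at → t = (0 − 14.0) / -5.9 = 2.37 s
v² = v₀² + 2aΔx → Δx = (0² − 14.0²)/(2·-5.9) = 16.6 m
Total time = 6.85 + 0.529 + 6.79 + 2.37 = 16.5 s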